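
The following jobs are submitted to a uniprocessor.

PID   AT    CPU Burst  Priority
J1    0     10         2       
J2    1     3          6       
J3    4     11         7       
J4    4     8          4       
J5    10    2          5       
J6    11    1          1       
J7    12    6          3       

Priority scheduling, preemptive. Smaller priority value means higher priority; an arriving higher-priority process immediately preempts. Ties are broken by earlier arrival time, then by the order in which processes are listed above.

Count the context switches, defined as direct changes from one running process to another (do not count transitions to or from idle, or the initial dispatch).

Timeline: | J1 0-10 | J4 10-11 | J6 11-12 | J7 12-18 | J4 18-25 | J5 25-27 | J2 27-30 | J3 30-41 |
Completion: J1=10  J2=30  J3=41  J4=25  J5=27  J6=12  J7=18
Turnaround (C−A): J1=10  J2=29  J3=37  J4=21  J5=17  J6=1  J7=6

7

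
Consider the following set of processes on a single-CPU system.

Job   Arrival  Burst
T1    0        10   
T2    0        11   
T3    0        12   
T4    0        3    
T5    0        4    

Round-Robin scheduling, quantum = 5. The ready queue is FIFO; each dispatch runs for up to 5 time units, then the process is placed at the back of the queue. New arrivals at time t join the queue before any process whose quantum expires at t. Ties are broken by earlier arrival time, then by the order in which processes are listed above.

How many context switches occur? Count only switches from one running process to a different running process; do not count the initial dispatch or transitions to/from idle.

Gantt: | T1 0-5 | T2 5-10 | T3 10-15 | T4 15-18 | T5 18-22 | T1 22-27 | T2 27-32 | T3 32-37 | T2 37-38 | T3 38-40 |
Completion: T1=27  T2=38  T3=40  T4=18  T5=22
Turnaround (C−A): T1=27  T2=38  T3=40  T4=18  T5=22

9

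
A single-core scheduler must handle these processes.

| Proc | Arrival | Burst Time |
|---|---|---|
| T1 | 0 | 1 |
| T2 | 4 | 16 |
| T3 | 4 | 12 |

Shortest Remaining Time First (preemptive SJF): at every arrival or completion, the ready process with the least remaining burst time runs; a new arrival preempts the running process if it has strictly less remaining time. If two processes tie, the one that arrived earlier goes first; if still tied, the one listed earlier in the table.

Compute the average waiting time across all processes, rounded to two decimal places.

4.00

Schedule: | T1 0-1 | idle 1-4 | T3 4-16 | T2 16-32 |
Completion: T1=1  T2=32  T3=16
Turnaround (C−A): T1=1  T2=28  T3=12
Waiting times: T1=0, T2=12, T3=0
Average waiting = (0+12+0) / 3 = 12/3 = 4.00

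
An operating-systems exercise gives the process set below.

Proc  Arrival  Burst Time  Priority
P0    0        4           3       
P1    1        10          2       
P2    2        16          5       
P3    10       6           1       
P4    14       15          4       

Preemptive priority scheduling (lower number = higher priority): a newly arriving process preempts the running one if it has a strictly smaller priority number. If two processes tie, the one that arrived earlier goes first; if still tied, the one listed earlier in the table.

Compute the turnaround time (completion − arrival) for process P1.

16

Gantt: | P0 0-1 | P1 1-10 | P3 10-16 | P1 16-17 | P0 17-20 | P4 20-35 | P2 35-51 |
Completion: P0=20  P1=17  P2=51  P3=16  P4=35
Turnaround (C−A): P0=20  P1=16  P2=49  P3=6  P4=21
Turnaround(P1) = completion − arrival = 17 − 1 = 16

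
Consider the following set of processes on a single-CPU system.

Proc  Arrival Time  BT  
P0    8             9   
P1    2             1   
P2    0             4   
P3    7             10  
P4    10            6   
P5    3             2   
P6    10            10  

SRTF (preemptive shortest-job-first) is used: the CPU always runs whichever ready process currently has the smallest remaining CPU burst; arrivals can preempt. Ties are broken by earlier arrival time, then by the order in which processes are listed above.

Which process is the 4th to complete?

P4

Timeline: | P2 0-2 | P1 2-3 | P2 3-5 | P5 5-7 | P3 7-10 | P4 10-16 | P3 16-23 | P0 23-32 | P6 32-42 |
Completion: P0=32  P1=3  P2=5  P3=23  P4=16  P5=7  P6=42
Turnaround (C−A): P0=24  P1=1  P2=5  P3=16  P4=6  P5=4  P6=32
Finish order: P1 → P2 → P5 → P4 → P3 → P0 → P6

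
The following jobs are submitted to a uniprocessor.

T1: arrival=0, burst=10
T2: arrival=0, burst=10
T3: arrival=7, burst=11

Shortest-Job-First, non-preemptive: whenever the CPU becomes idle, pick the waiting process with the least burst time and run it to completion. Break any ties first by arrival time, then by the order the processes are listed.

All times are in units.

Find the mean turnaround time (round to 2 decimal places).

Gantt: | T1 0-10 | T2 10-20 | T3 20-31 |
Completion: T1=10  T2=20  T3=31
Turnaround (C−A): T1=10  T2=20  T3=24
Turnaround times: T1=10, T2=20, T3=24
Average turnaround = (10+20+24) / 3 = 54/3 = 18.00

18.00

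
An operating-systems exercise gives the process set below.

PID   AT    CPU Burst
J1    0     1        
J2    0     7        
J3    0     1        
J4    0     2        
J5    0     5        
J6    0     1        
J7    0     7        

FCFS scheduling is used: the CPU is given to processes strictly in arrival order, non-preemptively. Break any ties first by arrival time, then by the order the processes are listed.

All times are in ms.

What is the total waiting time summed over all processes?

Schedule: | J1 0-1 | J2 1-8 | J3 8-9 | J4 9-11 | J5 11-16 | J6 16-17 | J7 17-24 |
Completion: J1=1  J2=8  J3=9  J4=11  J5=16  J6=17  J7=24
Turnaround (C−A): J1=1  J2=8  J3=9  J4=11  J5=16  J6=17  J7=24
Waiting = turnaround − burst: J1=0, J2=1, J3=8, J4=9, J5=11, J6=16, J7=17
Total waiting = 0 + 1 + 8 + 9 + 11 + 16 + 17 = 62

62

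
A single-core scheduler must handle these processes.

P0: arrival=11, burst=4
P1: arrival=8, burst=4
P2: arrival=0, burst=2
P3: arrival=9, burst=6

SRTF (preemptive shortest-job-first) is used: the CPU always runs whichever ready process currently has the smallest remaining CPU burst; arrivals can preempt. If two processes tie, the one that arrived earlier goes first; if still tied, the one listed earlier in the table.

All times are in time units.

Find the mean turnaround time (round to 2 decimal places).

6.00

Gantt: | P2 0-2 | idle 2-8 | P1 8-12 | P0 12-16 | P3 16-22 |
Completion: P0=16  P1=12  P2=2  P3=22
Turnaround (C−A): P0=5  P1=4  P2=2  P3=13
Turnaround times: P0=5, P1=4, P2=2, P3=13
Average turnaround = (5+4+2+13) / 4 = 24/4 = 6.00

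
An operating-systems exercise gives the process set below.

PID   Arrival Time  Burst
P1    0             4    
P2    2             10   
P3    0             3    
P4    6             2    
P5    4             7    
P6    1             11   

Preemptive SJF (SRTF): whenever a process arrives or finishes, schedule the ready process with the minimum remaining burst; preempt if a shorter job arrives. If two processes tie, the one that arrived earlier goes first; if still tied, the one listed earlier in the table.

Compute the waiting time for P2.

Schedule: | P3 0-3 | P1 3-7 | P4 7-9 | P5 9-16 | P2 16-26 | P6 26-37 |
Completion: P1=7  P2=26  P3=3  P4=9  P5=16  P6=37
Waiting(P2) = turnaround − burst = 24 − 10 = 14

14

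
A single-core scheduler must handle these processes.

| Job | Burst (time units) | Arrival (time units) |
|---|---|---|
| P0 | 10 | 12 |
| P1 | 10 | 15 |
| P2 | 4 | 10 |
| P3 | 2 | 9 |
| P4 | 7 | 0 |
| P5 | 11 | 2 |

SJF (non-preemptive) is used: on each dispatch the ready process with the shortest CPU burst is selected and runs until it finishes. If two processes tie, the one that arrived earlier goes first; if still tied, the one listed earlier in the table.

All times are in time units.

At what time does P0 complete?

Timeline: | P4 0-7 | P5 7-18 | P3 18-20 | P2 20-24 | P0 24-34 | P1 34-44 |
Completion: P0=34  P1=44  P2=24  P3=20  P4=7  P5=18

34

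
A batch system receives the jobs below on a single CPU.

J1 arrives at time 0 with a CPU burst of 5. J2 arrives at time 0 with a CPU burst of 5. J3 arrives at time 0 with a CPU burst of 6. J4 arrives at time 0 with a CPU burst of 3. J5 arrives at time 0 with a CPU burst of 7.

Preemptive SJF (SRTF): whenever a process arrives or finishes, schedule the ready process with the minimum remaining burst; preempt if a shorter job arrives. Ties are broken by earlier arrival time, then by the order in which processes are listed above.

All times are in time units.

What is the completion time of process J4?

3

Gantt: | J4 0-3 | J1 3-8 | J2 8-13 | J3 13-19 | J5 19-26 |
Completion: J1=8  J2=13  J3=19  J4=3  J5=26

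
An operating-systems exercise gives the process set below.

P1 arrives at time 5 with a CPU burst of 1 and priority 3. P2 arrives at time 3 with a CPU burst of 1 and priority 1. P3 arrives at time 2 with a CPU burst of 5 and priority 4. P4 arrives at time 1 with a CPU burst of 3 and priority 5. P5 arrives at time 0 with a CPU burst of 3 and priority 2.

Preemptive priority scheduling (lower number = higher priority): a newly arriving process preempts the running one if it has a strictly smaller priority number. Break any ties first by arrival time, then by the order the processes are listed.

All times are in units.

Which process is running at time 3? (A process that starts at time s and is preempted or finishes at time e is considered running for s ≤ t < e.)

P2

Gantt: | P5 0-3 | P2 3-4 | P3 4-5 | P1 5-6 | P3 6-10 | P4 10-13 |
Completion: P1=6  P2=4  P3=10  P4=13  P5=3
Turnaround (C−A): P1=1  P2=1  P3=8  P4=12  P5=3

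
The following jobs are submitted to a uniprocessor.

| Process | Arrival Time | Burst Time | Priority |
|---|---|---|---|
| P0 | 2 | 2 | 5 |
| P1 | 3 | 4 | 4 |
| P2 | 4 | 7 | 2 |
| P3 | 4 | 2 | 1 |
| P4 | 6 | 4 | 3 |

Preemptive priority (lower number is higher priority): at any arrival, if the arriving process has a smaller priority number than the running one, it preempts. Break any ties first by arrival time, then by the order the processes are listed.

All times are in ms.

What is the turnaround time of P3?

2

Schedule: | idle 0-2 | P0 2-3 | P1 3-4 | P3 4-6 | P2 6-13 | P4 13-17 | P1 17-20 | P0 20-21 |
Completion: P0=21  P1=20  P2=13  P3=6  P4=17
Turnaround (C−A): P0=19  P1=17  P2=9  P3=2  P4=11
Turnaround(P3) = completion − arrival = 6 − 4 = 2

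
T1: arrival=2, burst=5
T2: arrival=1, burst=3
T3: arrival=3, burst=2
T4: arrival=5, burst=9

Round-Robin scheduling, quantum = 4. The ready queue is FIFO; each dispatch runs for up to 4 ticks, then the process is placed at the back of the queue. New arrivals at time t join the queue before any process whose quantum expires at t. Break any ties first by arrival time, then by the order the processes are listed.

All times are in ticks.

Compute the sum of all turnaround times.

38

Schedule: | idle 0-1 | T2 1-4 | T1 4-8 | T3 8-10 | T4 10-14 | T1 14-15 | T4 15-20 |
Completion: T1=15  T2=4  T3=10  T4=20
Turnaround (C−A): T1=13  T2=3  T3=7  T4=15
Turnaround = completion − arrival: T1=13, T2=3, T3=7, T4=15
Total turnaround = 13 + 3 + 7 + 15 = 38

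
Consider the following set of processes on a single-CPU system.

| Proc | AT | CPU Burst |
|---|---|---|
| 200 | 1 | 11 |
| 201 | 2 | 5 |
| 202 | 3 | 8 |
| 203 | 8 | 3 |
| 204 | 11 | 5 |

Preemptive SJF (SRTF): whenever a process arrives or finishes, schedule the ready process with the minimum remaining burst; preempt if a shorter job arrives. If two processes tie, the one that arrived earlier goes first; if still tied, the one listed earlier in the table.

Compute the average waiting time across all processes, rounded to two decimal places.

6.60

Timeline: | idle 0-1 | 200 1-2 | 201 2-7 | 202 7-8 | 203 8-11 | 204 11-16 | 202 16-23 | 200 23-33 |
Completion: 200=33  201=7  202=23  203=11  204=16
Waiting times: 200=21, 201=0, 202=12, 203=0, 204=0
Average waiting = (21+0+12+0+0) / 5 = 33/5 = 6.60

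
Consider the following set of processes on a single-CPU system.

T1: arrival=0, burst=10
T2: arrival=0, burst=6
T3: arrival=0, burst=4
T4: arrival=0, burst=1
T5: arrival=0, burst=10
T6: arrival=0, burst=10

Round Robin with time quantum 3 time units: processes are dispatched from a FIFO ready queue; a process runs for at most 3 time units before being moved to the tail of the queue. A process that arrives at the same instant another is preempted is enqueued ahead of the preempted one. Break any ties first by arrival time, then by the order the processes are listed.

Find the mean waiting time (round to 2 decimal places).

Timeline: | T1 0-3 | T2 3-6 | T3 6-9 | T4 9-10 | T5 10-13 | T6 13-16 | T1 16-19 | T2 19-22 | T3 22-23 | T5 23-26 | T6 26-29 | T1 29-32 | T5 32-35 | T6 35-38 | T1 38-39 | T5 39-40 | T6 40-41 |
Completion: T1=39  T2=22  T3=23  T4=10  T5=40  T6=41
Waiting times: T1=29, T2=16, T3=19, T4=9, T5=30, T6=31
Average waiting = (29+16+19+9+30+31) / 6 = 134/6 = 22.33

22.33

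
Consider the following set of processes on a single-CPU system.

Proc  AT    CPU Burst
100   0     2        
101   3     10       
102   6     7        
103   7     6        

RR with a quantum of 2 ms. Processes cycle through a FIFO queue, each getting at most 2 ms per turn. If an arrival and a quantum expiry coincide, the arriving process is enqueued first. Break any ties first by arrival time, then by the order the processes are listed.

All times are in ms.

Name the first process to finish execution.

100

Timeline: | 100 0-2 | idle 2-3 | 101 3-7 | 102 7-9 | 103 9-11 | 101 11-13 | 102 13-15 | 103 15-17 | 101 17-19 | 102 19-21 | 103 21-23 | 101 23-25 | 102 25-26 |
Completion: 100=2  101=25  102=26  103=23
Finish order: 100 → 103 → 101 → 102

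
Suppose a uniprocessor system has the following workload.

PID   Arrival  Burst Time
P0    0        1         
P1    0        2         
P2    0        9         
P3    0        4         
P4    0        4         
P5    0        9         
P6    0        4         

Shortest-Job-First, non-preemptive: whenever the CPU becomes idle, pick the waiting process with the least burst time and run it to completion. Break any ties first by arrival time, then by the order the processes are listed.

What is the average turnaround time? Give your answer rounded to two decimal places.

13.43

Gantt: | P0 0-1 | P1 1-3 | P3 3-7 | P4 7-11 | P6 11-15 | P2 15-24 | P5 24-33 |
Completion: P0=1  P1=3  P2=24  P3=7  P4=11  P5=33  P6=15
Turnaround (C−A): P0=1  P1=3  P2=24  P3=7  P4=11  P5=33  P6=15
Turnaround times: P0=1, P1=3, P2=24, P3=7, P4=11, P5=33, P6=15
Average turnaround = (1+3+24+7+11+33+15) / 7 = 94/7 = 13.43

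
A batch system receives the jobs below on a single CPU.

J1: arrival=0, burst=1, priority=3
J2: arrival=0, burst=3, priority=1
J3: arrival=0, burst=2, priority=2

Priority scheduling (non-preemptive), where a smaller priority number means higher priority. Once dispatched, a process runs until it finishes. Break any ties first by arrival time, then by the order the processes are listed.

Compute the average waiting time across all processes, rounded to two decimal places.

Timeline: | J2 0-3 | J3 3-5 | J1 5-6 |
Completion: J1=6  J2=3  J3=5
Waiting times: J1=5, J2=0, J3=3
Average waiting = (5+0+3) / 3 = 8/3 = 2.67

2.67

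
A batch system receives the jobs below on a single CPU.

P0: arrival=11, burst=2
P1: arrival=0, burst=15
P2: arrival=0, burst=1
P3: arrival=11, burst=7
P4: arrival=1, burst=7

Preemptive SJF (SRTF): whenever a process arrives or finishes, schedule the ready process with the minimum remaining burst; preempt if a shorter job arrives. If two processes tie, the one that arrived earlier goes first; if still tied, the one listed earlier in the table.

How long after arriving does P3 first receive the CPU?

2

Schedule: | P2 0-1 | P4 1-8 | P1 8-11 | P0 11-13 | P3 13-20 | P1 20-32 |
Completion: P0=13  P1=32  P2=1  P3=20  P4=8
Response(P3) = first start − arrival = 13 − 11 = 2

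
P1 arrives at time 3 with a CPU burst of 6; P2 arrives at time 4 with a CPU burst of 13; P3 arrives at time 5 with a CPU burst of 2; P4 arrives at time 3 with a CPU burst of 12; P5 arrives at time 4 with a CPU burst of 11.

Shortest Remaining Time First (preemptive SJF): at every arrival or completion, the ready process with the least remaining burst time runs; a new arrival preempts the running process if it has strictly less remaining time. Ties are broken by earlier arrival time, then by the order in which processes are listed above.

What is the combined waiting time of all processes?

58

Timeline: | idle 0-3 | P1 3-5 | P3 5-7 | P1 7-11 | P5 11-22 | P4 22-34 | P2 34-47 |
Completion: P1=11  P2=47  P3=7  P4=34  P5=22
Turnaround (C−A): P1=8  P2=43  P3=2  P4=31  P5=18
Waiting = turnaround − burst: P1=2, P2=30, P3=0, P4=19, P5=7
Total waiting = 2 + 30 + 0 + 19 + 7 = 58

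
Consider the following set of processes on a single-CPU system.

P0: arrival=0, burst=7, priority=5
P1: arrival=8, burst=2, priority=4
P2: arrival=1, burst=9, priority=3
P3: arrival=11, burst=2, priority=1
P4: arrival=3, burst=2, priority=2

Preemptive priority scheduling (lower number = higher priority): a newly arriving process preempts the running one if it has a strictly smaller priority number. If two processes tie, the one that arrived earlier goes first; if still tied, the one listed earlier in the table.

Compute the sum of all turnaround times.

Gantt: | P0 0-1 | P2 1-3 | P4 3-5 | P2 5-11 | P3 11-13 | P2 13-14 | P1 14-16 | P0 16-22 |
Completion: P0=22  P1=16  P2=14  P3=13  P4=5
Turnaround = completion − arrival: P0=22, P1=8, P2=13, P3=2, P4=2
Total turnaround = 22 + 8 + 13 + 2 + 2 = 47

47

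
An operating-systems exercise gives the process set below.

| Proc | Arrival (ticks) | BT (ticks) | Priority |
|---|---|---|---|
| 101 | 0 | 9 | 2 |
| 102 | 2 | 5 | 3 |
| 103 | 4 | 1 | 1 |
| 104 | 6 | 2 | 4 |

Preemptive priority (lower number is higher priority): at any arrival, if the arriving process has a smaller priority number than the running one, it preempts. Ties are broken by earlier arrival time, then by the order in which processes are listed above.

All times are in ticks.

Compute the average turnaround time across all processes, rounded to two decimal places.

8.75

Gantt: | 101 0-4 | 103 4-5 | 101 5-10 | 102 10-15 | 104 15-17 |
Completion: 101=10  102=15  103=5  104=17
Turnaround (C−A): 101=10  102=13  103=1  104=11
Turnaround times: 101=10, 102=13, 103=1, 104=11
Average turnaround = (10+13+1+11) / 4 = 35/4 = 8.75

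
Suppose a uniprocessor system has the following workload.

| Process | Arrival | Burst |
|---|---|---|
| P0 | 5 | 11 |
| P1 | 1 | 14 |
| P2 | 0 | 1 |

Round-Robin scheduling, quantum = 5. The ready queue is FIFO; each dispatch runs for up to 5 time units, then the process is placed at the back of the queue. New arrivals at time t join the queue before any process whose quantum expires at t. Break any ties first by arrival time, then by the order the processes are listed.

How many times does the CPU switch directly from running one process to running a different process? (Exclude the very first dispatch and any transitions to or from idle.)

Timeline: | P2 0-1 | P1 1-6 | P0 6-11 | P1 11-16 | P0 16-21 | P1 21-25 | P0 25-26 |
Completion: P0=26  P1=25  P2=1
Turnaround (C−A): P0=21  P1=24  P2=1

6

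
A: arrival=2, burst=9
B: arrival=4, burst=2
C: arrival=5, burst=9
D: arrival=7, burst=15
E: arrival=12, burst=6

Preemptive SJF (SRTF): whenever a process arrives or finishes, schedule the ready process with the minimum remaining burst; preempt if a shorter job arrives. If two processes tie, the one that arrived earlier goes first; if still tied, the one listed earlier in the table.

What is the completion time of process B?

6

Gantt: | idle 0-2 | A 2-4 | B 4-6 | A 6-13 | E 13-19 | C 19-28 | D 28-43 |
Completion: A=13  B=6  C=28  D=43  E=19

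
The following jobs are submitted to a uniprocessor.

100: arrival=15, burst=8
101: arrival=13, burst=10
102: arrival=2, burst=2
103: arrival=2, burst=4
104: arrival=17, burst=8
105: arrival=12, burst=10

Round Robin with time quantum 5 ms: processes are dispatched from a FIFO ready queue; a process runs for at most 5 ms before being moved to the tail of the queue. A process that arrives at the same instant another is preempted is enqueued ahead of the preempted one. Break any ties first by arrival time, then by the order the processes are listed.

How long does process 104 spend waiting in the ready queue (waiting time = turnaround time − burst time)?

Schedule: | idle 0-2 | 102 2-4 | 103 4-8 | idle 8-12 | 105 12-17 | 101 17-22 | 100 22-27 | 104 27-32 | 105 32-37 | 101 37-42 | 100 42-45 | 104 45-48 |
Completion: 100=45  101=42  102=4  103=8  104=48  105=37
Turnaround (C−A): 100=30  101=29  102=2  103=6  104=31  105=25
Waiting(104) = turnaround − burst = 31 − 8 = 23

23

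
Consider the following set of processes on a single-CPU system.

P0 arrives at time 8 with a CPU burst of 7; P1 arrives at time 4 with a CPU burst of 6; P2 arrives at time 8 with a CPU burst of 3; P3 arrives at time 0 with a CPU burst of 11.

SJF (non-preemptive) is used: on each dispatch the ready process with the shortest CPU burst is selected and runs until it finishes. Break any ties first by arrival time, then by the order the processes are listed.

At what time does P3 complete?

Timeline: | P3 0-11 | P2 11-14 | P1 14-20 | P0 20-27 |
Completion: P0=27  P1=20  P2=14  P3=11
Turnaround (C−A): P0=19  P1=16  P2=6  P3=11

11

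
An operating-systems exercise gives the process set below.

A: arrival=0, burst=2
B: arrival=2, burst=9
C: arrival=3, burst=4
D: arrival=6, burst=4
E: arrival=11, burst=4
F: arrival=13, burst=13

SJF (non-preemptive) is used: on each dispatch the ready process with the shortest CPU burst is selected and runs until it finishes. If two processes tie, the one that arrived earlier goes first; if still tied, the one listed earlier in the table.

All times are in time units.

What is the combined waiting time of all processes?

35

Schedule: | A 0-2 | B 2-11 | C 11-15 | D 15-19 | E 19-23 | F 23-36 |
Completion: A=2  B=11  C=15  D=19  E=23  F=36
Waiting = turnaround − burst: A=0, B=0, C=8, D=9, E=8, F=10
Total waiting = 0 + 0 + 8 + 9 + 8 + 10 = 35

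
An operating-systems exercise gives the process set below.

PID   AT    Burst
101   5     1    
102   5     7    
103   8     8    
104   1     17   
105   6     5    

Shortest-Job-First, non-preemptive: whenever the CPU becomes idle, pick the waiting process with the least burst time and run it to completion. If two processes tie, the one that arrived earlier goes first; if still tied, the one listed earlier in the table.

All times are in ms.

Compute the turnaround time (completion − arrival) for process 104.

Schedule: | idle 0-1 | 104 1-18 | 101 18-19 | 105 19-24 | 102 24-31 | 103 31-39 |
Completion: 101=19  102=31  103=39  104=18  105=24
Turnaround(104) = completion − arrival = 18 − 1 = 17

17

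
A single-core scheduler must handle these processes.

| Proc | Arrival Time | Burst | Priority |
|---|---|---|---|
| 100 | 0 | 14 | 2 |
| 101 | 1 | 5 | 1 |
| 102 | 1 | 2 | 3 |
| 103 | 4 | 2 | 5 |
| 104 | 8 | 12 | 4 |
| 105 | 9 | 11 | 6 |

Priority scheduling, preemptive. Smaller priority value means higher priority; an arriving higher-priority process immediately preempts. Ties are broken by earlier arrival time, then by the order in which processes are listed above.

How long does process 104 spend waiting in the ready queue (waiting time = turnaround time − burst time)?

Schedule: | 100 0-1 | 101 1-6 | 100 6-19 | 102 19-21 | 104 21-33 | 103 33-35 | 105 35-46 |
Completion: 100=19  101=6  102=21  103=35  104=33  105=46
Waiting(104) = turnaround − burst = 25 − 12 = 13

13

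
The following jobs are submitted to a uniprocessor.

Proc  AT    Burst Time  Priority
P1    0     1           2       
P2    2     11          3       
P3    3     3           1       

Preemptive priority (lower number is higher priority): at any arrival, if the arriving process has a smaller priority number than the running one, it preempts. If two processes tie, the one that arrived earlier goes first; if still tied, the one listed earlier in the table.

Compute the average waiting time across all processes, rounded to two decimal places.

Timeline: | P1 0-1 | idle 1-2 | P2 2-3 | P3 3-6 | P2 6-16 |
Completion: P1=1  P2=16  P3=6
Turnaround (C−A): P1=1  P2=14  P3=3
Waiting times: P1=0, P2=3, P3=0
Average waiting = (0+3+0) / 3 = 3/3 = 1.00

1.00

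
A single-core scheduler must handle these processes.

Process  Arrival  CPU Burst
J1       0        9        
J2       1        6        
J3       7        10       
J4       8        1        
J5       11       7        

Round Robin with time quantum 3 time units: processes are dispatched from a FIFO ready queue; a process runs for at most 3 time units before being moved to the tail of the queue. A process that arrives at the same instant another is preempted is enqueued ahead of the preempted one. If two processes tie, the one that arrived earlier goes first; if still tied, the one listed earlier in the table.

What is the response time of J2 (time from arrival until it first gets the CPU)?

Gantt: | J1 0-3 | J2 3-6 | J1 6-9 | J2 9-12 | J3 12-15 | J4 15-16 | J1 16-19 | J5 19-22 | J3 22-25 | J5 25-28 | J3 28-31 | J5 31-32 | J3 32-33 |
Completion: J1=19  J2=12  J3=33  J4=16  J5=32
Response(J2) = first start − arrival = 3 − 1 = 2

2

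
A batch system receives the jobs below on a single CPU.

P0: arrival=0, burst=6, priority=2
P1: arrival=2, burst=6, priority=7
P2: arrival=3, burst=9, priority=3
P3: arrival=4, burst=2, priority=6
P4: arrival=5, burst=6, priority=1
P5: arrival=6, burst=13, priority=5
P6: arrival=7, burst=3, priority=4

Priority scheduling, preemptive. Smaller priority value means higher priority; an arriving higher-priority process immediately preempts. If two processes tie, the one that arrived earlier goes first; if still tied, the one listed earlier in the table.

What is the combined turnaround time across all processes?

Gantt: | P0 0-5 | P4 5-11 | P0 11-12 | P2 12-21 | P6 21-24 | P5 24-37 | P3 37-39 | P1 39-45 |
Completion: P0=12  P1=45  P2=21  P3=39  P4=11  P5=37  P6=24
Turnaround (C−A): P0=12  P1=43  P2=18  P3=35  P4=6  P5=31  P6=17
Turnaround = completion − arrival: P0=12, P1=43, P2=18, P3=35, P4=6, P5=31, P6=17
Total turnaround = 12 + 43 + 18 + 35 + 6 + 31 + 17 = 162

162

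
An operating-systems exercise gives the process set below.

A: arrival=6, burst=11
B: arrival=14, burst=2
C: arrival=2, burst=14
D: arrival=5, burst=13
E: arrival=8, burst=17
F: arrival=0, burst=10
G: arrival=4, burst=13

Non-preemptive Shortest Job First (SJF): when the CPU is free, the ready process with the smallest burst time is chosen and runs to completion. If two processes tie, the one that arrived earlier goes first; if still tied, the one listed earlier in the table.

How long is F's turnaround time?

10

Schedule: | F 0-10 | A 10-21 | B 21-23 | G 23-36 | D 36-49 | C 49-63 | E 63-80 |
Completion: A=21  B=23  C=63  D=49  E=80  F=10  G=36
Turnaround(F) = completion − arrival = 10 − 0 = 10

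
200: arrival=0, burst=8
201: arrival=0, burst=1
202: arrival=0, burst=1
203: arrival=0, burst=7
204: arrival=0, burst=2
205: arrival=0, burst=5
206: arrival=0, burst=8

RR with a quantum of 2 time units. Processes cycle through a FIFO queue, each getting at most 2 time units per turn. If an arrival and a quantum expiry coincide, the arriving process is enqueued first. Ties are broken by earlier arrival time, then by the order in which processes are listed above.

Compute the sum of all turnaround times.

Gantt: | 200 0-2 | 201 2-3 | 202 3-4 | 203 4-6 | 204 6-8 | 205 8-10 | 206 10-12 | 200 12-14 | 203 14-16 | 205 16-18 | 206 18-20 | 200 20-22 | 203 22-24 | 205 24-25 | 206 25-27 | 200 27-29 | 203 29-30 | 206 30-32 |
Completion: 200=29  201=3  202=4  203=30  204=8  205=25  206=32
Turnaround = completion − arrival: 200=29, 201=3, 202=4, 203=30, 204=8, 205=25, 206=32
Total turnaround = 29 + 3 + 4 + 30 + 8 + 25 + 32 = 131

131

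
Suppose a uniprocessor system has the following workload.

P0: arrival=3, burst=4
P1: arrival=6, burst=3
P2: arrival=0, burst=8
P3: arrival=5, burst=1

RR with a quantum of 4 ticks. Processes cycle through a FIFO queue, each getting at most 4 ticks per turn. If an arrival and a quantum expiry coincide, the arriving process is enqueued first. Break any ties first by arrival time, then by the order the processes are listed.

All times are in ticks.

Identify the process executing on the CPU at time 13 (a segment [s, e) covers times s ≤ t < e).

P1

Schedule: | P2 0-4 | P0 4-8 | P2 8-12 | P3 12-13 | P1 13-16 |
Completion: P0=8  P1=16  P2=12  P3=13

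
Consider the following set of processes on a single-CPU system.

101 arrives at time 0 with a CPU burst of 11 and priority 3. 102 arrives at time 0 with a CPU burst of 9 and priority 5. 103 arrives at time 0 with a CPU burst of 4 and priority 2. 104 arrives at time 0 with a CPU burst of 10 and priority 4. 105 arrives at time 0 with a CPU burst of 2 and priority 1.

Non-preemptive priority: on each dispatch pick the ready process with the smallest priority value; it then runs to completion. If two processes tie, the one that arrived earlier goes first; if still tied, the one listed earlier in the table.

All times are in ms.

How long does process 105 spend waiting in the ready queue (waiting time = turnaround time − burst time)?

0

Timeline: | 105 0-2 | 103 2-6 | 101 6-17 | 104 17-27 | 102 27-36 |
Completion: 101=17  102=36  103=6  104=27  105=2
Turnaround (C−A): 101=17  102=36  103=6  104=27  105=2
Waiting(105) = turnaround − burst = 2 − 2 = 0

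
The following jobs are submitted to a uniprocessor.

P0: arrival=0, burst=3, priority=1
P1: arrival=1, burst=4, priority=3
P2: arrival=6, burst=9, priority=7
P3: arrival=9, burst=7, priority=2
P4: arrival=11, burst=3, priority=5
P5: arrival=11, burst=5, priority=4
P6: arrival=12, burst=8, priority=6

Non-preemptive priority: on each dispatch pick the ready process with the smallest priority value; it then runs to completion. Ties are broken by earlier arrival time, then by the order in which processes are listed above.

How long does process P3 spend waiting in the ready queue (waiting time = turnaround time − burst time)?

Gantt: | P0 0-3 | P1 3-7 | P2 7-16 | P3 16-23 | P5 23-28 | P4 28-31 | P6 31-39 |
Completion: P0=3  P1=7  P2=16  P3=23  P4=31  P5=28  P6=39
Waiting(P3) = turnaround − burst = 14 − 7 = 7

7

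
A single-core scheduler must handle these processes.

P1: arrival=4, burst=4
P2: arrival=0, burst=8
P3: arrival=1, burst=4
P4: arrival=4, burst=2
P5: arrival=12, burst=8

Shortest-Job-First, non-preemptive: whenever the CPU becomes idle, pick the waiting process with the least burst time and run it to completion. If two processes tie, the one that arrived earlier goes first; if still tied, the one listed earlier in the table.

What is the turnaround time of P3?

13

Timeline: | P2 0-8 | P4 8-10 | P3 10-14 | P1 14-18 | P5 18-26 |
Completion: P1=18  P2=8  P3=14  P4=10  P5=26
Turnaround(P3) = completion − arrival = 14 − 1 = 13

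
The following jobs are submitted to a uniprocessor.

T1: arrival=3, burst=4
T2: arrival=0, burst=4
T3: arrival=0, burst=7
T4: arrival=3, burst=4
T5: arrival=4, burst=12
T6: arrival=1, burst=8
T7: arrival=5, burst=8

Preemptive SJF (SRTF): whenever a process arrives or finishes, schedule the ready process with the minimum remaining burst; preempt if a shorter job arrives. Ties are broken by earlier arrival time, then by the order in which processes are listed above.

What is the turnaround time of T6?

26

Schedule: | T2 0-4 | T1 4-8 | T4 8-12 | T3 12-19 | T6 19-27 | T7 27-35 | T5 35-47 |
Completion: T1=8  T2=4  T3=19  T4=12  T5=47  T6=27  T7=35
Turnaround (C−A): T1=5  T2=4  T3=19  T4=9  T5=43  T6=26  T7=30
Turnaround(T6) = completion − arrival = 27 − 1 = 26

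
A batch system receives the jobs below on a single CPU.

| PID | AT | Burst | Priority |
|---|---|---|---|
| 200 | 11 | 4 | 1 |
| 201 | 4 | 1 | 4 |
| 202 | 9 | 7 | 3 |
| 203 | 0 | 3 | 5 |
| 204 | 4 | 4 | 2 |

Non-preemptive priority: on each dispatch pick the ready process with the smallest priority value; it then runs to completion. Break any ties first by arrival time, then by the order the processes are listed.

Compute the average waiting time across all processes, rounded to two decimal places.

1.80

Gantt: | 203 0-3 | idle 3-4 | 204 4-8 | 201 8-9 | 202 9-16 | 200 16-20 |
Completion: 200=20  201=9  202=16  203=3  204=8
Waiting times: 200=5, 201=4, 202=0, 203=0, 204=0
Average waiting = (5+4+0+0+0) / 5 = 9/5 = 1.80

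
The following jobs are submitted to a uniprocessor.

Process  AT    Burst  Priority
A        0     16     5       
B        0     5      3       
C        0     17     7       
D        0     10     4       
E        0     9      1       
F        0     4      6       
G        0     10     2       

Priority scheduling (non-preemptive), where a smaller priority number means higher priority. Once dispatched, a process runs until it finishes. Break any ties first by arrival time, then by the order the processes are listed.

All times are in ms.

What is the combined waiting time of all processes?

Gantt: | E 0-9 | G 9-19 | B 19-24 | D 24-34 | A 34-50 | F 50-54 | C 54-71 |
Completion: A=50  B=24  C=71  D=34  E=9  F=54  G=19
Waiting = turnaround − burst: A=34, B=19, C=54, D=24, E=0, F=50, G=9
Total waiting = 34 + 19 + 54 + 24 + 0 + 50 + 9 = 190

190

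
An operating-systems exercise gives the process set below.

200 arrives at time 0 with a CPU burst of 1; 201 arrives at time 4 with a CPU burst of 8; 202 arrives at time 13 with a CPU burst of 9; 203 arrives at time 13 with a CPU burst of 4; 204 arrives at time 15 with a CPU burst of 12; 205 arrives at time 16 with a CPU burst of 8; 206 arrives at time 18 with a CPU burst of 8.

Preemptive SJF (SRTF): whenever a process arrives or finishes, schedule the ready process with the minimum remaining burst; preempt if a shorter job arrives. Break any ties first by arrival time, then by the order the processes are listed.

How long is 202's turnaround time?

29

Timeline: | 200 0-1 | idle 1-4 | 201 4-12 | idle 12-13 | 203 13-17 | 205 17-25 | 206 25-33 | 202 33-42 | 204 42-54 |
Completion: 200=1  201=12  202=42  203=17  204=54  205=25  206=33
Turnaround (C−A): 200=1  201=8  202=29  203=4  204=39  205=9  206=15
Turnaround(202) = completion − arrival = 42 − 13 = 29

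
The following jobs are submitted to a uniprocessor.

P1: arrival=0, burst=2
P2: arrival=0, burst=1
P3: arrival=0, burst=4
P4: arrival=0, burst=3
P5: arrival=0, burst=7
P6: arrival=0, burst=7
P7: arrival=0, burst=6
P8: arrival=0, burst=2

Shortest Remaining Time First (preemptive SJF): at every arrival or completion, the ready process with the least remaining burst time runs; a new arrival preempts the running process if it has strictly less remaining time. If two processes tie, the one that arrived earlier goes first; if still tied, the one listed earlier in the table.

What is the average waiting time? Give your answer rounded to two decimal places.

Schedule: | P2 0-1 | P1 1-3 | P8 3-5 | P4 5-8 | P3 8-12 | P7 12-18 | P5 18-25 | P6 25-32 |
Completion: P1=3  P2=1  P3=12  P4=8  P5=25  P6=32  P7=18  P8=5
Waiting times: P1=1, P2=0, P3=8, P4=5, P5=18, P6=25, P7=12, P8=3
Average waiting = (1+0+8+5+18+25+12+3) / 8 = 72/8 = 9.00

9.00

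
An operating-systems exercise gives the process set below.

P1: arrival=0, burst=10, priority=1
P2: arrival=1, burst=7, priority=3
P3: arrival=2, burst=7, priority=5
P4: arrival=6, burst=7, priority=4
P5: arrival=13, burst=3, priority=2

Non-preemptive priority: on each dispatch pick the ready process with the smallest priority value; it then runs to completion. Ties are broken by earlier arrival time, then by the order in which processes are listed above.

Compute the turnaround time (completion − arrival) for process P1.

10

Gantt: | P1 0-10 | P2 10-17 | P5 17-20 | P4 20-27 | P3 27-34 |
Completion: P1=10  P2=17  P3=34  P4=27  P5=20
Turnaround(P1) = completion − arrival = 10 − 0 = 10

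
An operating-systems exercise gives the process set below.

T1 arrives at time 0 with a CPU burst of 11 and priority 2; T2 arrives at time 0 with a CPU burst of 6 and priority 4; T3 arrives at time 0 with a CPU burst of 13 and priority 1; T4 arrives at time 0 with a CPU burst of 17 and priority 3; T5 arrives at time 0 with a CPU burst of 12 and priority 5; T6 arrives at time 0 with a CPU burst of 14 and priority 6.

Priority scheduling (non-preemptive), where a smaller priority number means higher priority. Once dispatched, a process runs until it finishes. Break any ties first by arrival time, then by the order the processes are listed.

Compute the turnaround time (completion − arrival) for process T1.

24

Gantt: | T3 0-13 | T1 13-24 | T4 24-41 | T2 41-47 | T5 47-59 | T6 59-73 |
Completion: T1=24  T2=47  T3=13  T4=41  T5=59  T6=73
Turnaround (C−A): T1=24  T2=47  T3=13  T4=41  T5=59  T6=73
Turnaround(T1) = completion − arrival = 24 − 0 = 24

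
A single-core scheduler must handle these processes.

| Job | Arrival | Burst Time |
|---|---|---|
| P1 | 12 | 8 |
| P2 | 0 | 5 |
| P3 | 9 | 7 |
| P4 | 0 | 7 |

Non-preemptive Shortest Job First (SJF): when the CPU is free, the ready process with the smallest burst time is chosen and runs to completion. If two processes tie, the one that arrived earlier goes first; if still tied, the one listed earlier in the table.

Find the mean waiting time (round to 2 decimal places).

Timeline: | P2 0-5 | P4 5-12 | P3 12-19 | P1 19-27 |
Completion: P1=27  P2=5  P3=19  P4=12
Turnaround (C−A): P1=15  P2=5  P3=10  P4=12
Waiting times: P1=7, P2=0, P3=3, P4=5
Average waiting = (7+0+3+5) / 4 = 15/4 = 3.75

3.75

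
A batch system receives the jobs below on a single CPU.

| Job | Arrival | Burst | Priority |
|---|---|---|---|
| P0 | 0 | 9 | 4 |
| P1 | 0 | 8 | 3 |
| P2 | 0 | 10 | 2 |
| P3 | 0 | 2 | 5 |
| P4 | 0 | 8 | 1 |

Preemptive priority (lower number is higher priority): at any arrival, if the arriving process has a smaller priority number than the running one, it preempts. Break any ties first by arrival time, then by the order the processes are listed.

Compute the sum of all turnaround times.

Schedule: | P4 0-8 | P2 8-18 | P1 18-26 | P0 26-35 | P3 35-37 |
Completion: P0=35  P1=26  P2=18  P3=37  P4=8
Turnaround (C−A): P0=35  P1=26  P2=18  P3=37  P4=8
Turnaround = completion − arrival: P0=35, P1=26, P2=18, P3=37, P4=8
Total turnaround = 35 + 26 + 18 + 37 + 8 = 124

124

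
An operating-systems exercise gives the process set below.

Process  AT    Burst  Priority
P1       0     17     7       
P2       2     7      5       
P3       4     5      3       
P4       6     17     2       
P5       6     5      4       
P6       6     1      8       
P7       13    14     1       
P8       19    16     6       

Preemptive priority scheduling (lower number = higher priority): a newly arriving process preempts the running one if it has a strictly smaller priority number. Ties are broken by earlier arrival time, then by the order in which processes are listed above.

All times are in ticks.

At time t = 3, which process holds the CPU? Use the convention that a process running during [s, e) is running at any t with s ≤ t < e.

P2

Gantt: | P1 0-2 | P2 2-4 | P3 4-6 | P4 6-13 | P7 13-27 | P4 27-37 | P3 37-40 | P5 40-45 | P2 45-50 | P8 50-66 | P1 66-81 | P6 81-82 |
Completion: P1=81  P2=50  P3=40  P4=37  P5=45  P6=82  P7=27  P8=66
Turnaround (C−A): P1=81  P2=48  P3=36  P4=31  P5=39  P6=76  P7=14  P8=47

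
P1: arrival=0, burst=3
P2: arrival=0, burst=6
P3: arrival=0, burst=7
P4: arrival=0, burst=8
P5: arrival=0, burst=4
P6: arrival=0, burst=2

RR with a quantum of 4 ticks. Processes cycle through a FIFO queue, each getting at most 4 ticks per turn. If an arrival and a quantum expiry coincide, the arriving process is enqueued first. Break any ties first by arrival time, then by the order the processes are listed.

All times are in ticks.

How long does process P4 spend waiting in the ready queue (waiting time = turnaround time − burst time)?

22

Timeline: | P1 0-3 | P2 3-7 | P3 7-11 | P4 11-15 | P5 15-19 | P6 19-21 | P2 21-23 | P3 23-26 | P4 26-30 |
Completion: P1=3  P2=23  P3=26  P4=30  P5=19  P6=21
Waiting(P4) = turnaround − burst = 30 − 8 = 22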